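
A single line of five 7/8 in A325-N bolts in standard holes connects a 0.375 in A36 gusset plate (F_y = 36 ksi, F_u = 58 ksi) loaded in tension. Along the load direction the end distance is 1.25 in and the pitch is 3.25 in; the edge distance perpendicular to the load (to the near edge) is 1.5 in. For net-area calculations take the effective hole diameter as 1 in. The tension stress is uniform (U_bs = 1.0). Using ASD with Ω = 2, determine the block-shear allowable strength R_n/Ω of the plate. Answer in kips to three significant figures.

68.6 kips

Shear plane L_v = 1.25 + 4·3.25 = 14.25 in; A_gv = 14.25 × 0.375 = 5.344 in².
A_nv = (14.25 − 4.5·1) × 0.375 = 3.656 in².
A_nt = (1.5 − 0.5·1) × 0.375 = 0.375 in².
0.6 F_u A_nv = 127.2 kips; 0.6 F_y A_gv = 115.4 kips → shear yielding governs the shear term.
R_n = 115.4 + 1.0 × 58 × 0.375 = 137.2 kips.
Allowable strength R_n/Ω = 137.2 / 2 = 68.6 kips.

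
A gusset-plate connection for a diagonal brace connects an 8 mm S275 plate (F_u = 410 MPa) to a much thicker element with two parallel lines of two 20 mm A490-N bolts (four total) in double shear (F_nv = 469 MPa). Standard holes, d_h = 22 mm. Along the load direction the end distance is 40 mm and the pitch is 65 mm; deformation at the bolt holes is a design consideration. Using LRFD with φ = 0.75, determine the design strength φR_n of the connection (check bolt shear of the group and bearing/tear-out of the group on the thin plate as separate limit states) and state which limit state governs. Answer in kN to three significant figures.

407 kN (bearing governs)

Bolt shear: A_b = π·20²/4 = 314.2 mm²; R_n = 469 × 314.2 × 4 × 2 / 1000 = 1179 kN → 0.75 × 1179 = 884 kN.
Bearing (1.2 l_c t F_u ≤ 2.4 d t F_u): upper limit = 2.4·20·8·410 / 1000 = 157.4 kN.
  Edge l_c = 40 − 22/2 = 29 → r_n = 114.1 kN; interior l_c = 65 − 22 = 43 → r_n = 157.4 kN.
  R_n,bearing = 2·114.1 + 2·157.4 = 543.2 kN → 0.75 × 543.2 = 407 kN.
Bearing governs: 407 kN.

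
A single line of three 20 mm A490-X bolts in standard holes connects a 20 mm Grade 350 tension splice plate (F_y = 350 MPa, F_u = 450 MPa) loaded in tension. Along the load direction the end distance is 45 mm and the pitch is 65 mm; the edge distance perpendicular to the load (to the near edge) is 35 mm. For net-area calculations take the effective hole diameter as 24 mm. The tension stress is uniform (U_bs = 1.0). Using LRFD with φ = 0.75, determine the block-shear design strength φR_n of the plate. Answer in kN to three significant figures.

Shear plane L_v = 45 + 2·65 = 175 mm; A_gv = 175 × 20 = 3500 mm².
A_nv = (175 − 2.5·24) × 20 = 2300 mm².
A_nt = (35 − 0.5·24) × 20 = 460 mm².
0.6 F_u A_nv = 621 kN; 0.6 F_y A_gv = 735 kN → shear rupture governs the shear term.
R_n = 621 + 1.0 × 450 × 460 / 1000 = 828 kN.
Design strength φR_n = 0.75 × 828 = 621 kN.

621 kN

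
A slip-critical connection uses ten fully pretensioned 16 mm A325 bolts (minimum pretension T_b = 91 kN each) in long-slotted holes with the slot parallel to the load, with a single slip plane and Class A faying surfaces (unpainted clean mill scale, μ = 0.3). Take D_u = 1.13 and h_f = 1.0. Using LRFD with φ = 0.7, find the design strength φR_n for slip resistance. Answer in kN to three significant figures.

216 kN

R_n = μ · D_u · h_f · T_b · n_s · n_b = 0.3 × 1.13 × 1.0 × 91 × 1 × 10 = 308.5 kN.
Design strength φR_n = 0.7 × 308.5 = 216 kN.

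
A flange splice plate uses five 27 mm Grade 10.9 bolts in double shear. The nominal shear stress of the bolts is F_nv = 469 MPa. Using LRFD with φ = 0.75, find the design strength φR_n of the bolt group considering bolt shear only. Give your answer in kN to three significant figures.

2010 kN

A_b = π × 27² / 4 = 572.6 mm².
R_n = F_nv · A_b · n · n_s = 469 × 572.6 × 5 × 2 / 1000 = 2685 kN.
Design strength φR_n = 0.75 × 2685 = 2010 kN.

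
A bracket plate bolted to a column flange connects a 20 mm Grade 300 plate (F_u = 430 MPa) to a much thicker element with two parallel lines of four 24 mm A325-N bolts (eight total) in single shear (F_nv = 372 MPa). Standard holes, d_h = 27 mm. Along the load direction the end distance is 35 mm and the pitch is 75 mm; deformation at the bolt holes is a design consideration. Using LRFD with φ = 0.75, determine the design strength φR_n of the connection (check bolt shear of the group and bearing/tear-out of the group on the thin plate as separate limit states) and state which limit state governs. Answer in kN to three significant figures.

Bolt shear: A_b = π·24²/4 = 452.4 mm²; R_n = 372 × 452.4 × 8 × 1 / 1000 = 1346 kN → 0.75 × 1346 = 1010 kN.
Bearing (1.2 l_c t F_u ≤ 2.4 d t F_u): upper limit = 2.4·24·20·430 / 1000 = 495.4 kN.
  Edge l_c = 35 − 27/2 = 21.5 → r_n = 221.9 kN; interior l_c = 75 − 27 = 48 → r_n = 495.4 kN.
  R_n,bearing = 2·221.9 + 6·495.4 = 3416 kN → 0.75 × 3416 = 2560 kN.
Bolt shear governs: 1010 kN.

1010 kN (bolt shear governs)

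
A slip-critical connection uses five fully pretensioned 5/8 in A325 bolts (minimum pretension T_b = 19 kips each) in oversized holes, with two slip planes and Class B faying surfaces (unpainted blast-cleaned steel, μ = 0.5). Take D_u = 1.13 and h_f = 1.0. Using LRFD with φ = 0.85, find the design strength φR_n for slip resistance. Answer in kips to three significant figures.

91.2 kips

R_n = μ · D_u · h_f · T_b · n_s · n_b = 0.5 × 1.13 × 1.0 × 19 × 2 × 5 = 107.3 kips.
Design strength φR_n = 0.85 × 107.3 = 91.2 kips.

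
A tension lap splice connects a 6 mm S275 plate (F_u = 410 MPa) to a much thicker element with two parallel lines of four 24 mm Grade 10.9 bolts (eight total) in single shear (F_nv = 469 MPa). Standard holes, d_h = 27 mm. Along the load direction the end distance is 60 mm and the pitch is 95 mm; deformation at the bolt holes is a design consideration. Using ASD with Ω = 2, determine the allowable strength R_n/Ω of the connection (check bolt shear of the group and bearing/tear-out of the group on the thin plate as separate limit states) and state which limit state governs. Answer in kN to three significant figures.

Bolt shear: A_b = π·24²/4 = 452.4 mm²; R_n = 469 × 452.4 × 8 × 1 / 1000 = 1697 kN → 1697 / 2 = 849 kN.
Bearing (1.2 l_c t F_u ≤ 2.4 d t F_u): upper limit = 2.4·24·6·410 / 1000 = 141.7 kN.
  Edge l_c = 60 − 27/2 = 46.5 → r_n = 137.3 kN; interior l_c = 95 − 27 = 68 → r_n = 141.7 kN.
  R_n,bearing = 2·137.3 + 6·141.7 = 1125 kN → 1125 / 2 = 562 kN.
Bearing governs: 562 kN.

562 kN (bearing governs)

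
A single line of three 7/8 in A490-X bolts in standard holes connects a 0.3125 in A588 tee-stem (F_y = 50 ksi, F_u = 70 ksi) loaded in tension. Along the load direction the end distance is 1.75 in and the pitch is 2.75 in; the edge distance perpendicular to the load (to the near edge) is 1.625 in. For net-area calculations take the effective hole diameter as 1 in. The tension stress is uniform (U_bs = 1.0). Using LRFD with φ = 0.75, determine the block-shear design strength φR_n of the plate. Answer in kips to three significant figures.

Shear plane L_v = 1.75 + 2·2.75 = 7.25 in; A_gv = 7.25 × 0.3125 = 2.266 in².
A_nv = (7.25 − 2.5·1) × 0.3125 = 1.484 in².
A_nt = (1.625 − 0.5·1) × 0.3125 = 0.3516 in².
0.6 F_u A_nv = 62.34 kips; 0.6 F_y A_gv = 67.97 kips → shear rupture governs the shear term.
R_n = 62.34 + 1.0 × 70 × 0.3516 = 86.95 kips.
Design strength φR_n = 0.75 × 86.95 = 65.2 kips.

65.2 kips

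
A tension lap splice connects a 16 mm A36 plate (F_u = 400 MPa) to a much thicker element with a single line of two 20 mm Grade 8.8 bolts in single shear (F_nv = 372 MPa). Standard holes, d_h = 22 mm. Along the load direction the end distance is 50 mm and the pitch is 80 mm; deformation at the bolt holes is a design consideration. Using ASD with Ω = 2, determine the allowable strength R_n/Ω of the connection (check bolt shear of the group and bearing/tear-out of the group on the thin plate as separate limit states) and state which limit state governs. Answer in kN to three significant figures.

117 kN (bolt shear governs)

Bolt shear: A_b = π·20²/4 = 314.2 mm²; R_n = 372 × 314.2 × 2 × 1 / 1000 = 233.7 kN → 233.7 / 2 = 117 kN.
Bearing (1.2 l_c t F_u ≤ 2.4 d t F_u): upper limit = 2.4·20·16·400 / 1000 = 307.2 kN.
  Edge l_c = 50 − 22/2 = 39 → r_n = 299.5 kN; interior l_c = 80 − 22 = 58 → r_n = 307.2 kN.
  R_n,bearing = 1·299.5 + 1·307.2 = 606.7 kN → 606.7 / 2 = 303 kN.
Bolt shear governs: 117 kN.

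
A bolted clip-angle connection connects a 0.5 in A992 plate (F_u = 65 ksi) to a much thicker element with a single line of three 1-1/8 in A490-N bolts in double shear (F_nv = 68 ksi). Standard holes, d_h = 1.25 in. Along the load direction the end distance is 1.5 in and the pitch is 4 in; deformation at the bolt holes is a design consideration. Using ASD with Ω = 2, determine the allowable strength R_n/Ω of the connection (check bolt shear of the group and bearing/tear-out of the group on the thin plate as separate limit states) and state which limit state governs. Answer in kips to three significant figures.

Bolt shear: A_b = π·1.125²/4 = 0.994 in²; R_n = 68 × 0.994 × 3 × 2 = 405.6 kips → 405.6 / 2 = 203 kips.
Bearing (1.2 l_c t F_u ≤ 2.4 d t F_u): upper limit = 2.4·1.125·0.5·65 = 87.75 kips.
  Edge l_c = 1.5 − 1.25/2 = 0.875 → r_n = 34.12 kips; interior l_c = 4 − 1.25 = 2.75 → r_n = 87.75 kips.
  R_n,bearing = 1·34.12 + 2·87.75 = 209.6 kips → 209.6 / 2 = 105 kips.
Bearing governs: 105 kips.

105 kips (bearing governs)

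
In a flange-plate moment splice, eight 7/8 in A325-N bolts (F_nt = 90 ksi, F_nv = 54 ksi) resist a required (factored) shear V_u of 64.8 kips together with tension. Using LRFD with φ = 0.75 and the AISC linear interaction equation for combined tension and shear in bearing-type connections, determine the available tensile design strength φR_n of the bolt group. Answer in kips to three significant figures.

314 kips

A_b = π·0.875²/4 = 0.6013 in²; f_rv = 64.8 / (8 × 0.6013) = 13.47 ksi.
F'_nt = 1.3 F_nt − (F_nt / φF_nv) f_rv = 1.3·90 − (90/(0.75·54))·13.47 = 87.07 ksi, capped at F_nt → F'_nt = 87.07 ksi.
R_n = F'_nt · A_b · n = 87.07 × 0.6013 × 8 = 418.8 kips.
Design strength φR_n = 0.75 × 418.8 = 314 kips.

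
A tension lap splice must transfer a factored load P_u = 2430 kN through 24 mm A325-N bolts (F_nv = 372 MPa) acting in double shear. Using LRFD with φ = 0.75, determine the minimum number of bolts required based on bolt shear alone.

A_b = π·24²/4 = 452.4 mm².
Per-bolt design strength φR_n = 0.75 × 372 × 452.4 × 2 / 1000 = 252.4 kN.
n ≥ 2430 / 252.4 = 9.626 → use 10 bolts.

10 bolts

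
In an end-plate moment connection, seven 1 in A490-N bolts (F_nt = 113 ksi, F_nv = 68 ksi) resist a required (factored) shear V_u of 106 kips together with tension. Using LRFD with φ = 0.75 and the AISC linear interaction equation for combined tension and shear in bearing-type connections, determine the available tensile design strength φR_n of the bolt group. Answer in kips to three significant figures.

A_b = π·1²/4 = 0.7854 in²; f_rv = 106 / (7 × 0.7854) = 19.28 ksi.
F'_nt = 1.3 F_nt − (F_nt / φF_nv) f_rv = 1.3·113 − (113/(0.75·68))·19.28 = 104.2 ksi, capped at F_nt → F'_nt = 104.2 ksi.
R_n = F'_nt · A_b · n = 104.2 × 0.7854 × 7 = 572.8 kips.
Design strength φR_n = 0.75 × 572.8 = 430 kips.

430 kips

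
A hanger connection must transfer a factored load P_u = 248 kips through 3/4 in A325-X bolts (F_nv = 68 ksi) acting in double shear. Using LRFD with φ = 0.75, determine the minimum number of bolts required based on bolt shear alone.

A_b = π·0.75²/4 = 0.4418 in².
Per-bolt design strength φR_n = 0.75 × 68 × 0.4418 × 2 = 45.06 kips.
n ≥ 248 / 45.06 = 5.504 → use 6 bolts.

6 bolts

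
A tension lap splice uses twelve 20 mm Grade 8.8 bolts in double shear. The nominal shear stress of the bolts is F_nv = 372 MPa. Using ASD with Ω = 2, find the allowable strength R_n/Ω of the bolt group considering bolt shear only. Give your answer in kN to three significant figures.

1400 kN

A_b = π × 20² / 4 = 314.2 mm².
R_n = F_nv · A_b · n · n_s = 372 × 314.2 × 12 × 2 / 1000 = 2805 kN.
Allowable strength R_n/Ω = 2805 / 2 = 1400 kN.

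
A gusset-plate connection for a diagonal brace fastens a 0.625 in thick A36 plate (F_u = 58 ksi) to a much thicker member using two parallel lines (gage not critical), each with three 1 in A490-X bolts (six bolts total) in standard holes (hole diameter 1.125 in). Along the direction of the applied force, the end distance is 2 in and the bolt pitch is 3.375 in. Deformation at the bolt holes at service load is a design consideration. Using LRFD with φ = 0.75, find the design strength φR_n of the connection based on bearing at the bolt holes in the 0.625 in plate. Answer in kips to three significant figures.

355 kips

Per bolt r_n = 1.2 l_c t F_u ≤ 2.4 d t F_u; upper limit = 2.4 × 1 × 0.625 × 58 = 87 kips.
Edge bolt: l_c = 2 − 1.125/2 = 1.438 in → 1.2 × 1.438 × 0.625 × 58 = 62.53 → r_n = 62.53 kips.
Interior bolts: l_c = 3.375 − 1.125 = 2.25 in → 1.2 × 2.25 × 0.625 × 58 = 97.87 → r_n = 87 kips.
R_n = 2 × 62.53 + 4 × 87 = 473.1 kips.
Design strength φR_n = 0.75 × 473.1 = 355 kips.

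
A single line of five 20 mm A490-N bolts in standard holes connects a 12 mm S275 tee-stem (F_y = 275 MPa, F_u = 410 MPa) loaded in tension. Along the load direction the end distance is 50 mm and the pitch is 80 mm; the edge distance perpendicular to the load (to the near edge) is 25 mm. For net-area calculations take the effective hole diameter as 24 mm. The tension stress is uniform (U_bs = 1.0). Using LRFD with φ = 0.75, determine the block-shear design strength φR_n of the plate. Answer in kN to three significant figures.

Shear plane L_v = 50 + 4·80 = 370 mm; A_gv = 370 × 12 = 4440 mm².
A_nv = (370 − 4.5·24) × 12 = 3144 mm².
A_nt = (25 − 0.5·24) × 12 = 156 mm².
0.6 F_u A_nv = 773.4 kN; 0.6 F_y A_gv = 732.6 kN → shear yielding governs the shear term.
R_n = 732.6 + 1.0 × 410 × 156 / 1000 = 796.6 kN.
Design strength φR_n = 0.75 × 796.6 = 597 kN.

597 kN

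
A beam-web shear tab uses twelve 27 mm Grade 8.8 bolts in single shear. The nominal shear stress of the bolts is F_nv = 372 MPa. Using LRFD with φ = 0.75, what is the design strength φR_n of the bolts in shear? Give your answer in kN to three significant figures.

A_b = π × 27² / 4 = 572.6 mm².
R_n = F_nv · A_b · n · n_s = 372 × 572.6 × 12 × 1 / 1000 = 2556 kN.
Design strength φR_n = 0.75 × 2556 = 1920 kN.

1920 kN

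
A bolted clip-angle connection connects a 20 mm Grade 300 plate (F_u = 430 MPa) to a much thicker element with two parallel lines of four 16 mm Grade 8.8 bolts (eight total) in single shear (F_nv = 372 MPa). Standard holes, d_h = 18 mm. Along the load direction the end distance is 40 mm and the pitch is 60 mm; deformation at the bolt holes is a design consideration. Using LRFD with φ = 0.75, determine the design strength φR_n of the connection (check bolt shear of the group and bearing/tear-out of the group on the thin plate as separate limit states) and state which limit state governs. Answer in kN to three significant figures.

449 kN (bolt shear governs)

Bolt shear: A_b = π·16²/4 = 201.1 mm²; R_n = 372 × 201.1 × 8 × 1 / 1000 = 598.4 kN → 0.75 × 598.4 = 449 kN.
Bearing (1.2 l_c t F_u ≤ 2.4 d t F_u): upper limit = 2.4·16·20·430 / 1000 = 330.2 kN.
  Edge l_c = 40 − 18/2 = 31 → r_n = 319.9 kN; interior l_c = 60 − 18 = 42 → r_n = 330.2 kN.
  R_n,bearing = 2·319.9 + 6·330.2 = 2621 kN → 0.75 × 2621 = 1970 kN.
Bolt shear governs: 449 kN.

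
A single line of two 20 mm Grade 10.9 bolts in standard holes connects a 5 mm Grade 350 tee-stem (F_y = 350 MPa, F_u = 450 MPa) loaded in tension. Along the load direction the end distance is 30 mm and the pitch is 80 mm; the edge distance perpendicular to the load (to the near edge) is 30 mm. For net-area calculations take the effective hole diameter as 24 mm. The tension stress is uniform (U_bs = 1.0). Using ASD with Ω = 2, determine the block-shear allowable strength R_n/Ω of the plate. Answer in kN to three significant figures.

70.2 kN

Shear plane L_v = 30 + 1·80 = 110 mm; A_gv = 110 × 5 = 550 mm².
A_nv = (110 − 1.5·24) × 5 = 370 mm².
A_nt = (30 − 0.5·24) × 5 = 90 mm².
0.6 F_u A_nv = 99.9 kN; 0.6 F_y A_gv = 115.5 kN → shear rupture governs the shear term.
R_n = 99.9 + 1.0 × 450 × 90 / 1000 = 140.4 kN.
Allowable strength R_n/Ω = 140.4 / 2 = 70.2 kN.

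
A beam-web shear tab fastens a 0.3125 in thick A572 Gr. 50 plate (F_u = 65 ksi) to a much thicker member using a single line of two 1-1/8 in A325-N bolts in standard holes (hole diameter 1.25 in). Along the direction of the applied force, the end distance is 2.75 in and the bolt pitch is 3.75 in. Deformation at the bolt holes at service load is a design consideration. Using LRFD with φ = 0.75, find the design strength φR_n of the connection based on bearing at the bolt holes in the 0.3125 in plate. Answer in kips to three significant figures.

Per bolt r_n = 1.2 l_c t F_u ≤ 2.4 d t F_u; upper limit = 2.4 × 1.125 × 0.3125 × 65 = 54.84 kips.
Edge bolt: l_c = 2.75 − 1.25/2 = 2.125 in → 1.2 × 2.125 × 0.3125 × 65 = 51.8 → r_n = 51.8 kips.
Interior bolts: l_c = 3.75 − 1.25 = 2.5 in → 1.2 × 2.5 × 0.3125 × 65 = 60.94 → r_n = 54.84 kips.
R_n = 1 × 51.8 + 1 × 54.84 = 106.6 kips.
Design strength φR_n = 0.75 × 106.6 = 80 kips.

80 kips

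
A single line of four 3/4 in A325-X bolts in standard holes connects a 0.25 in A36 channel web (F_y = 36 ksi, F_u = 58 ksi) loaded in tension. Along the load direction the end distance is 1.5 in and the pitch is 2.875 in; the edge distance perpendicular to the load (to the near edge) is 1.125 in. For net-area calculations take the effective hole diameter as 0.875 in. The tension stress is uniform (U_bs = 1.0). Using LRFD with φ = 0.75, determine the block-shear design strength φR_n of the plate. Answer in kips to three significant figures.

48.5 kips

Shear plane L_v = 1.5 + 3·2.875 = 10.12 in; A_gv = 10.12 × 0.25 = 2.531 in².
A_nv = (10.12 − 3.5·0.875) × 0.25 = 1.766 in².
A_nt = (1.125 − 0.5·0.875) × 0.25 = 0.1719 in².
0.6 F_u A_nv = 61.44 kips; 0.6 F_y A_gv = 54.67 kips → shear yielding governs the shear term.
R_n = 54.67 + 1.0 × 58 × 0.1719 = 64.64 kips.
Design strength φR_n = 0.75 × 64.64 = 48.5 kips.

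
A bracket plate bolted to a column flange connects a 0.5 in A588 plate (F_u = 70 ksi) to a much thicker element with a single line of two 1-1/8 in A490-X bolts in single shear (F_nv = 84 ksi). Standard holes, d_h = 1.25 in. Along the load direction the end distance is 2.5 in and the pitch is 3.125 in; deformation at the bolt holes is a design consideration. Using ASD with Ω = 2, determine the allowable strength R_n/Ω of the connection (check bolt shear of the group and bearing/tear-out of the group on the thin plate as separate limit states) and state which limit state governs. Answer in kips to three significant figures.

Bolt shear: A_b = π·1.125²/4 = 0.994 in²; R_n = 84 × 0.994 × 2 × 1 = 167 kips → 167 / 2 = 83.5 kips.
Bearing (1.2 l_c t F_u ≤ 2.4 d t F_u): upper limit = 2.4·1.125·0.5·70 = 94.5 kips.
  Edge l_c = 2.5 − 1.25/2 = 1.875 → r_n = 78.75 kips; interior l_c = 3.125 − 1.25 = 1.875 → r_n = 78.75 kips.
  R_n,bearing = 1·78.75 + 1·78.75 = 157.5 kips → 157.5 / 2 = 78.8 kips.
Bearing governs: 78.8 kips.

78.8 kips (bearing governs)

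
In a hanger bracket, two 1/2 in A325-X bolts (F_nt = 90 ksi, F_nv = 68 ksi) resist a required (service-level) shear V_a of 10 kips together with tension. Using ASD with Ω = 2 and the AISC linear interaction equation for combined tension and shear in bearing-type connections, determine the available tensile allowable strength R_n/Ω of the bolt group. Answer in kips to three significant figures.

9.74 kips

A_b = π·0.5²/4 = 0.1963 in²; f_rv = 10 / (2 × 0.1963) = 25.46 ksi.
F'_nt = 1.3 F_nt − (Ω F_nt / F_nv) f_rv = 1.3·90 − (2·90/68)·25.46 = 49.59 ksi, capped at F_nt → F'_nt = 49.59 ksi.
R_n = F'_nt · A_b · n = 49.59 × 0.1963 × 2 = 19.48 kips.
Allowable strength R_n/Ω = 19.48 / 2 = 9.74 kips.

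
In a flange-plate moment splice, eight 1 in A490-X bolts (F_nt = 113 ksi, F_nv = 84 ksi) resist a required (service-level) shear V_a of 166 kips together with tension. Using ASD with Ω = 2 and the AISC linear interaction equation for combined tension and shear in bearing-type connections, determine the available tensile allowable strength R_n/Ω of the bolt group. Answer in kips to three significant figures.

A_b = π·1²/4 = 0.7854 in²; f_rv = 166 / (8 × 0.7854) = 26.42 ksi.
F'_nt = 1.3 F_nt − (Ω F_nt / F_nv) f_rv = 1.3·113 − (2·113/84)·26.42 = 75.82 ksi, capped at F_nt → F'_nt = 75.82 ksi.
R_n = F'_nt · A_b · n = 75.82 × 0.7854 × 8 = 476.4 kips.
Allowable strength R_n/Ω = 476.4 / 2 = 238 kips.

238 kips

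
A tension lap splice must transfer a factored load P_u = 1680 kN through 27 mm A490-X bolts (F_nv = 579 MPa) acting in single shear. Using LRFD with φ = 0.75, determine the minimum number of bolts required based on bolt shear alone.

7 bolts

A_b = π·27²/4 = 572.6 mm².
Per-bolt design strength φR_n = 0.75 × 579 × 572.6 × 1 / 1000 = 248.6 kN.
n ≥ 1680 / 248.6 = 6.757 → use 7 bolts.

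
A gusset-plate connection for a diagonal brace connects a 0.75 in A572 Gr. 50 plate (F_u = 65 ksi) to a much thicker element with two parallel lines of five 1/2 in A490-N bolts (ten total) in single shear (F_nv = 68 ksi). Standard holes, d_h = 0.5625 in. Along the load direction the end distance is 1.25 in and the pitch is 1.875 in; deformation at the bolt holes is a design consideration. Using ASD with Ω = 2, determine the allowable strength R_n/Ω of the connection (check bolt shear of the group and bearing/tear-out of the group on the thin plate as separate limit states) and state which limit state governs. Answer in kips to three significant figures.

66.8 kips (bolt shear governs)

Bolt shear: A_b = π·0.5²/4 = 0.1963 in²; R_n = 68 × 0.1963 × 10 × 1 = 133.5 kips → 133.5 / 2 = 66.8 kips.
Bearing (1.2 l_c t F_u ≤ 2.4 d t F_u): upper limit = 2.4·0.5·0.75·65 = 58.5 kips.
  Edge l_c = 1.25 − 0.5625/2 = 0.9688 → r_n = 56.67 kips; interior l_c = 1.875 − 0.5625 = 1.312 → r_n = 58.5 kips.
  R_n,bearing = 2·56.67 + 8·58.5 = 581.3 kips → 581.3 / 2 = 291 kips.
Bolt shear governs: 66.8 kips.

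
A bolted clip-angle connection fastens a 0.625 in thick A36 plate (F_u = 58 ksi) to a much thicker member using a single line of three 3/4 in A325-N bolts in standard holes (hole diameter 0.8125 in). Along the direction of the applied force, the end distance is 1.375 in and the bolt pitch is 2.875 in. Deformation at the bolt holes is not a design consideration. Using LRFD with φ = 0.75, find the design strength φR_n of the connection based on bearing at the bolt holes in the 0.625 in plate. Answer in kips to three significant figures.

162 kips

Per bolt r_n = 1.5 l_c t F_u ≤ 3.0 d t F_u; upper limit = 3.0 × 0.75 × 0.625 × 58 = 81.56 kips.
Edge bolt: l_c = 1.375 − 0.8125/2 = 0.9688 in → 1.5 × 0.9688 × 0.625 × 58 = 52.68 → r_n = 52.68 kips.
Interior bolts: l_c = 2.875 − 0.8125 = 2.062 in → 1.5 × 2.062 × 0.625 × 58 = 112.1 → r_n = 81.56 kips.
R_n = 1 × 52.68 + 2 × 81.56 = 215.8 kips.
Design strength φR_n = 0.75 × 215.8 = 162 kips.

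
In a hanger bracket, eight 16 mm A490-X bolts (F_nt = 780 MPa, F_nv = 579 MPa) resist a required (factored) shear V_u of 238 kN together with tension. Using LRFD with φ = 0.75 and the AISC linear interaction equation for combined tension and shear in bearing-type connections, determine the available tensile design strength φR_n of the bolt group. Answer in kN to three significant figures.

A_b = π·16²/4 = 201.1 mm²; f_rv = 238 × 1000 / (8 × 201.1) = 148 MPa.
F'_nt = 1.3 F_nt − (F_nt / φF_nv) f_rv = 1.3·780 − (780/(0.75·579))·148 = 748.2 MPa, capped at F_nt → F'_nt = 748.2 MPa.
R_n = F'_nt · A_b · n = 748.2 × 201.1 × 8 / 1000 = 1204 kN.
Design strength φR_n = 0.75 × 1204 = 903 kN.

903 kN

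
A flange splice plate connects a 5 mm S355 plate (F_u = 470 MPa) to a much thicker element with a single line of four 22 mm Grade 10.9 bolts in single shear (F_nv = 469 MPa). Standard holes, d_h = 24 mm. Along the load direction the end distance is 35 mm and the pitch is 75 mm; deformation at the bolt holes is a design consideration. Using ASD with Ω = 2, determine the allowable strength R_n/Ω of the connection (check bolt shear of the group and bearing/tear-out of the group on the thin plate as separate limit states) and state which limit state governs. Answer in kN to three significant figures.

219 kN (bearing governs)

Bolt shear: A_b = π·22²/4 = 380.1 mm²; R_n = 469 × 380.1 × 4 × 1 / 1000 = 713.1 kN → 713.1 / 2 = 357 kN.
Bearing (1.2 l_c t F_u ≤ 2.4 d t F_u): upper limit = 2.4·22·5·470 / 1000 = 124.1 kN.
  Edge l_c = 35 − 24/2 = 23 → r_n = 64.86 kN; interior l_c = 75 − 24 = 51 → r_n = 124.1 kN.
  R_n,bearing = 1·64.86 + 3·124.1 = 437.1 kN → 437.1 / 2 = 219 kN.
Bearing governs: 219 kN.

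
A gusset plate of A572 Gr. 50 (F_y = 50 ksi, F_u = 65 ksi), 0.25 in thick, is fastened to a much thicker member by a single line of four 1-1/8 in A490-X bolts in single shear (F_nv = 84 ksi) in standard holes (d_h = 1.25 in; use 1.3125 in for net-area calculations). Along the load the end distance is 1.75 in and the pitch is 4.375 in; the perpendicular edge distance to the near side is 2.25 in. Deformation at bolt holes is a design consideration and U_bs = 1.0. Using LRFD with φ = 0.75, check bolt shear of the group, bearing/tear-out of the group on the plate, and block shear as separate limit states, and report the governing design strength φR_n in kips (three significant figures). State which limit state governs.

94.6 kips (block shear governs)

Bolt shear: A_b = π·1.125²/4 = 0.994 in²; R_n = 84 × 0.994 × 4 × 1 = 334 kips → 0.75 × 334 = 250 kips.
Bearing: edge l_c = 1.125, r_n = 21.94 kips; interior l_c = 3.125, r_n = 43.87 kips; R_n = 21.94 + 3·43.87 = 153.6 kips → 115 kips.
Block shear: A_gv = 3.719, A_nv = 2.57, A_nt = 0.3984 in²; R_n = min(0.6F_uA_nv, 0.6F_yA_gv) + U_bs·F_u·A_nt = 126.1 kips → 94.6 kips.
Block shear governs: 94.6 kips.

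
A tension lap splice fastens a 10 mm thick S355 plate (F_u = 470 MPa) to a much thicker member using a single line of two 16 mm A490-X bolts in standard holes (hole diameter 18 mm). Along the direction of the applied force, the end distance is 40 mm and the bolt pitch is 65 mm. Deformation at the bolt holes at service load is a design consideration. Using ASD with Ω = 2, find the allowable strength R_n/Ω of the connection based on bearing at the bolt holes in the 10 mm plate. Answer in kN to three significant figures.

178 kN

Per bolt r_n = 1.2 l_c t F_u ≤ 2.4 d t F_u; upper limit = 2.4 × 16 × 10 × 470 / 1000 = 180.5 kN.
Edge bolt: l_c = 40 − 18/2 = 31 mm → 1.2 × 31 × 10 × 470 / 1000 = 174.8 → r_n = 174.8 kN.
Interior bolts: l_c = 65 − 18 = 47 mm → 1.2 × 47 × 10 × 470 / 1000 = 265.1 → r_n = 180.5 kN.
R_n = 1 × 174.8 + 1 × 180.5 = 355.3 kN.
Allowable strength R_n/Ω = 355.3 / 2 = 178 kN.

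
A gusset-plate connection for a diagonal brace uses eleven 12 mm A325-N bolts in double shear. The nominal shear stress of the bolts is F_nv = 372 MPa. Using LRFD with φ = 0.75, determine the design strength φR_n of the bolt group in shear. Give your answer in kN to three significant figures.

A_b = π × 12² / 4 = 113.1 mm².
R_n = F_nv · A_b · n · n_s = 372 × 113.1 × 11 × 2 / 1000 = 925.6 kN.
Design strength φR_n = 0.75 × 925.6 = 694 kN.

694 kN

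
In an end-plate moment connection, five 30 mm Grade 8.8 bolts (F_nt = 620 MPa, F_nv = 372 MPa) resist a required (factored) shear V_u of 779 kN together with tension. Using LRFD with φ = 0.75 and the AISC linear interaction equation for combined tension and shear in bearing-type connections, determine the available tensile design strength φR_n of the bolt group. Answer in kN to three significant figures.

838 kN

A_b = π·30²/4 = 706.9 mm²; f_rv = 779 × 1000 / (5 × 706.9) = 220.4 MPa.
F'_nt = 1.3 F_nt − (F_nt / φF_nv) f_rv = 1.3·620 − (620/(0.75·372))·220.4 = 316.2 MPa, capped at F_nt → F'_nt = 316.2 MPa.
R_n = F'_nt · A_b · n = 316.2 × 706.9 × 5 / 1000 = 1118 kN.
Design strength φR_n = 0.75 × 1118 = 838 kN.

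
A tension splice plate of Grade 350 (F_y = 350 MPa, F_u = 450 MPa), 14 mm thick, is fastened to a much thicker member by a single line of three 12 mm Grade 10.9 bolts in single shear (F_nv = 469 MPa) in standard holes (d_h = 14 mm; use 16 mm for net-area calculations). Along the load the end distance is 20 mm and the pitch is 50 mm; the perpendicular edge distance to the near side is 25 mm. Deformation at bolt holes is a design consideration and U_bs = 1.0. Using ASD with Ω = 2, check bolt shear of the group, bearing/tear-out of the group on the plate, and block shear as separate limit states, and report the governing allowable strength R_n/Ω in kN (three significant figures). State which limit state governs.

79.6 kN (bolt shear governs)

Bolt shear: A_b = π·12²/4 = 113.1 mm²; R_n = 469 × 113.1 × 3 × 1 / 1000 = 159.1 kN → 159.1 / 2 = 79.6 kN.
Bearing: edge l_c = 13, r_n = 98.28 kN; interior l_c = 36, r_n = 181.4 kN; R_n = 98.28 + 2·181.4 = 461.2 kN → 231 kN.
Block shear: A_gv = 1680, A_nv = 1120, A_nt = 238 mm²; R_n = min(0.6F_uA_nv, 0.6F_yA_gv) + U_bs·F_u·A_nt = 409.5 kN → 205 kN.
Bolt shear governs: 79.6 kN.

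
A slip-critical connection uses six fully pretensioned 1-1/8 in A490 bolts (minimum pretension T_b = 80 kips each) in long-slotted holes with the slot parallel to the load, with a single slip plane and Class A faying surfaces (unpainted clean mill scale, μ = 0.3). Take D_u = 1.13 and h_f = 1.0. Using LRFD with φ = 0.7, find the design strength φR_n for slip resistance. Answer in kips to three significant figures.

R_n = μ · D_u · h_f · T_b · n_s · n_b = 0.3 × 1.13 × 1.0 × 80 × 1 × 6 = 162.7 kips.
Design strength φR_n = 0.7 × 162.7 = 114 kips.

114 kips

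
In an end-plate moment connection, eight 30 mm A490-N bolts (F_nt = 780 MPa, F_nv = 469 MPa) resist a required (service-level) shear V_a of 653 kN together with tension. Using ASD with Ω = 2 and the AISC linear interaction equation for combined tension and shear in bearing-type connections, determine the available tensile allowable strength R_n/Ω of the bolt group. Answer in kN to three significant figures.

1780 kN

A_b = π·30²/4 = 706.9 mm²; f_rv = 653 × 1000 / (8 × 706.9) = 115.5 MPa.
F'_nt = 1.3 F_nt − (Ω F_nt / F_nv) f_rv = 1.3·780 − (2·780/469)·115.5 = 629.9 MPa, capped at F_nt → F'_nt = 629.9 MPa.
R_n = F'_nt · A_b · n = 629.9 × 706.9 × 8 / 1000 = 3562 kN.
Allowable strength R_n/Ω = 3562 / 2 = 1780 kN.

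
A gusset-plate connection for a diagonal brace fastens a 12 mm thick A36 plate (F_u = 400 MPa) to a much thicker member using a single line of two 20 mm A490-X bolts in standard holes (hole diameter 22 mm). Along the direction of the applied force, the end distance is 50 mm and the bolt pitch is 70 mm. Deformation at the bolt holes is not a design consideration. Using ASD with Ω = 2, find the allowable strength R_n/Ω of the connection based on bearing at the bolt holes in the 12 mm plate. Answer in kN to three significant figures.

Per bolt r_n = 1.5 l_c t F_u ≤ 3.0 d t F_u; upper limit = 3.0 × 20 × 12 × 400 / 1000 = 288 kN.
Edge bolt: l_c = 50 − 22/2 = 39 mm → 1.5 × 39 × 12 × 400 / 1000 = 280.8 → r_n = 280.8 kN.
Interior bolts: l_c = 70 − 22 = 48 mm → 1.5 × 48 × 12 × 400 / 1000 = 345.6 → r_n = 288 kN.
R_n = 1 × 280.8 + 1 × 288 = 568.8 kN.
Allowable strength R_n/Ω = 568.8 / 2 = 284 kN.

284 kN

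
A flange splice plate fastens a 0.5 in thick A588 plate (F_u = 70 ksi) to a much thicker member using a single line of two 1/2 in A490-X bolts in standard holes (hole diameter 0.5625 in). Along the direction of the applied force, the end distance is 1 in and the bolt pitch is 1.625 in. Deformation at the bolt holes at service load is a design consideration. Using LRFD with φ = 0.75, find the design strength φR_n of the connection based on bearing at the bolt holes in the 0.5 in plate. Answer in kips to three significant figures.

Per bolt r_n = 1.2 l_c t F_u ≤ 2.4 d t F_u; upper limit = 2.4 × 0.5 × 0.5 × 70 = 42 kips.
Edge bolt: l_c = 1 − 0.5625/2 = 0.7188 in → 1.2 × 0.7188 × 0.5 × 70 = 30.19 → r_n = 30.19 kips.
Interior bolts: l_c = 1.625 − 0.5625 = 1.062 in → 1.2 × 1.062 × 0.5 × 70 = 44.62 → r_n = 42 kips.
R_n = 1 × 30.19 + 1 × 42 = 72.19 kips.
Design strength φR_n = 0.75 × 72.19 = 54.1 kips.

54.1 kips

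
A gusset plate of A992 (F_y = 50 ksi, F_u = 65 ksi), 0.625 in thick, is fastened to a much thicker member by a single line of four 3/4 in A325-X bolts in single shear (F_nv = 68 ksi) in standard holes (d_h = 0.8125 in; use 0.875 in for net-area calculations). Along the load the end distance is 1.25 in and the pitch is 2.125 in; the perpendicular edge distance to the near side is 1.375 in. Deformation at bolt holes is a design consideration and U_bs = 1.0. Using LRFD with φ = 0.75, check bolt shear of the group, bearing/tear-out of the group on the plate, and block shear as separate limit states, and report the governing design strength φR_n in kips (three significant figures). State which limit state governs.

Bolt shear: A_b = π·0.75²/4 = 0.4418 in²; R_n = 68 × 0.4418 × 4 × 1 = 120.2 kips → 0.75 × 120.2 = 90.1 kips.
Bearing: edge l_c = 0.8438, r_n = 41.13 kips; interior l_c = 1.312, r_n = 63.98 kips; R_n = 41.13 + 3·63.98 = 233.1 kips → 175 kips.
Block shear: A_gv = 4.766, A_nv = 2.852, A_nt = 0.5859 in²; R_n = min(0.6F_uA_nv, 0.6F_yA_gv) + U_bs·F_u·A_nt = 149.3 kips → 112 kips.
Bolt shear governs: 90.1 kips.

90.1 kips (bolt shear governs)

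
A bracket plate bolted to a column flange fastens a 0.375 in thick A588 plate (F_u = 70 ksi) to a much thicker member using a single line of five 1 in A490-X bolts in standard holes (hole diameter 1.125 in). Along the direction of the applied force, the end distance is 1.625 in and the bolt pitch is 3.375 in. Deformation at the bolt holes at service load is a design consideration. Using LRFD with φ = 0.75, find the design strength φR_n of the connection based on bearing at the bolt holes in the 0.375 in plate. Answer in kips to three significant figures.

Per bolt r_n = 1.2 l_c t F_u ≤ 2.4 d t F_u; upper limit = 2.4 × 1 × 0.375 × 70 = 63 kips.
Edge bolt: l_c = 1.625 − 1.125/2 = 1.062 in → 1.2 × 1.062 × 0.375 × 70 = 33.47 → r_n = 33.47 kips.
Interior bolts: l_c = 3.375 − 1.125 = 2.25 in → 1.2 × 2.25 × 0.375 × 70 = 70.88 → r_n = 63 kips.
R_n = 1 × 33.47 + 4 × 63 = 285.5 kips.
Design strength φR_n = 0.75 × 285.5 = 214 kips.

214 kips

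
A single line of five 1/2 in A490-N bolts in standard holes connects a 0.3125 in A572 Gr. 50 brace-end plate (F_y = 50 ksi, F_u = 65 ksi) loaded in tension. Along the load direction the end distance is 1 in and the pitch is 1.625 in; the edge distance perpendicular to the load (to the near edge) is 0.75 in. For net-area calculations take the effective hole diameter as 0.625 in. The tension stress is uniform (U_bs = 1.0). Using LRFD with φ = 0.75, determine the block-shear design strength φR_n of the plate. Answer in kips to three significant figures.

49.5 kips

Shear plane L_v = 1 + 4·1.625 = 7.5 in; A_gv = 7.5 × 0.3125 = 2.344 in².
A_nv = (7.5 − 4.5·0.625) × 0.3125 = 1.465 in².
A_nt = (0.75 − 0.5·0.625) × 0.3125 = 0.1367 in².
0.6 F_u A_nv = 57.13 kips; 0.6 F_y A_gv = 70.31 kips → shear rupture governs the shear term.
R_n = 57.13 + 1.0 × 65 × 0.1367 = 66.02 kips.
Design strength φR_n = 0.75 × 66.02 = 49.5 kips.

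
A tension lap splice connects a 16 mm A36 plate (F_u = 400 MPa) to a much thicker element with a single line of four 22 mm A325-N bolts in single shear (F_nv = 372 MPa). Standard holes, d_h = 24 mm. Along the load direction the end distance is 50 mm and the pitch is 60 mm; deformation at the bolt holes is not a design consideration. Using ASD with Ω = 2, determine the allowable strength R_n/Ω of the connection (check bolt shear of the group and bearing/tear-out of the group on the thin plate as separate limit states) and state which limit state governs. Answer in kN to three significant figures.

Bolt shear: A_b = π·22²/4 = 380.1 mm²; R_n = 372 × 380.1 × 4 × 1 / 1000 = 565.6 kN → 565.6 / 2 = 283 kN.
Bearing (1.5 l_c t F_u ≤ 3.0 d t F_u): upper limit = 3.0·22·16·400 / 1000 = 422.4 kN.
  Edge l_c = 50 − 24/2 = 38 → r_n = 364.8 kN; interior l_c = 60 − 24 = 36 → r_n = 345.6 kN.
  R_n,bearing = 1·364.8 + 3·345.6 = 1402 kN → 1402 / 2 = 701 kN.
Bolt shear governs: 283 kN.

283 kN (bolt shear governs)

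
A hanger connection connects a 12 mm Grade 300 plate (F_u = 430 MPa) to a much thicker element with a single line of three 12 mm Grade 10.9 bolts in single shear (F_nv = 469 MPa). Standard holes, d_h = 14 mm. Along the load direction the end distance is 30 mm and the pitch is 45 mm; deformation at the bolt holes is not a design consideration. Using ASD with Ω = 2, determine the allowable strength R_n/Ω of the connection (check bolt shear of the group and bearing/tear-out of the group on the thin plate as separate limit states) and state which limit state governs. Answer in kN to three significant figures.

Bolt shear: A_b = π·12²/4 = 113.1 mm²; R_n = 469 × 113.1 × 3 × 1 / 1000 = 159.1 kN → 159.1 / 2 = 79.6 kN.
Bearing (1.5 l_c t F_u ≤ 3.0 d t F_u): upper limit = 3.0·12·12·430 / 1000 = 185.8 kN.
  Edge l_c = 30 − 14/2 = 23 → r_n = 178 kN; interior l_c = 45 − 14 = 31 → r_n = 185.8 kN.
  R_n,bearing = 1·178 + 2·185.8 = 549.5 kN → 549.5 / 2 = 275 kN.
Bolt shear governs: 79.6 kN.

79.6 kN (bolt shear governs)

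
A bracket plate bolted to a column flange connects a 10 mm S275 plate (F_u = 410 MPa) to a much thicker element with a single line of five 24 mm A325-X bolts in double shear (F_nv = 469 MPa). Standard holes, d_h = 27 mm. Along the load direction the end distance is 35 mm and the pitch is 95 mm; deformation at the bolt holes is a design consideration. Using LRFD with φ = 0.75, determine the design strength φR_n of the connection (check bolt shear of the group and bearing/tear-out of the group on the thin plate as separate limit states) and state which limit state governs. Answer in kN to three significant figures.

Bolt shear: A_b = π·24²/4 = 452.4 mm²; R_n = 469 × 452.4 × 5 × 2 / 1000 = 2122 kN → 0.75 × 2122 = 1590 kN.
Bearing (1.2 l_c t F_u ≤ 2.4 d t F_u): upper limit = 2.4·24·10·410 / 1000 = 236.2 kN.
  Edge l_c = 35 − 27/2 = 21.5 → r_n = 105.8 kN; interior l_c = 95 − 27 = 68 → r_n = 236.2 kN.
  R_n,bearing = 1·105.8 + 4·236.2 = 1050 kN → 0.75 × 1050 = 788 kN.
Bearing governs: 788 kN.

788 kN (bearing governs)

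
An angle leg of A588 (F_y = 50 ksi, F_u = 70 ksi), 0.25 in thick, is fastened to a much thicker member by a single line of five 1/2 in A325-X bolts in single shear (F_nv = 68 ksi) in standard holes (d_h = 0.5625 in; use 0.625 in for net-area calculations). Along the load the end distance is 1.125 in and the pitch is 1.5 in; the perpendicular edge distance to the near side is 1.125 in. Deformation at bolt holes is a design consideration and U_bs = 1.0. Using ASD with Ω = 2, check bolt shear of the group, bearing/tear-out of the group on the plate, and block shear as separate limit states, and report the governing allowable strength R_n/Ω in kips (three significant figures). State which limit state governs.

29.8 kips (block shear governs)

Bolt shear: A_b = π·0.5²/4 = 0.1963 in²; R_n = 68 × 0.1963 × 5 × 1 = 66.76 kips → 66.76 / 2 = 33.4 kips.
Bearing: edge l_c = 0.8438, r_n = 17.72 kips; interior l_c = 0.9375, r_n = 19.69 kips; R_n = 17.72 + 4·19.69 = 96.47 kips → 48.2 kips.
Block shear: A_gv = 1.781, A_nv = 1.078, A_nt = 0.2031 in²; R_n = min(0.6F_uA_nv, 0.6F_yA_gv) + U_bs·F_u·A_nt = 59.5 kips → 29.8 kips.
Block shear governs: 29.8 kips.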